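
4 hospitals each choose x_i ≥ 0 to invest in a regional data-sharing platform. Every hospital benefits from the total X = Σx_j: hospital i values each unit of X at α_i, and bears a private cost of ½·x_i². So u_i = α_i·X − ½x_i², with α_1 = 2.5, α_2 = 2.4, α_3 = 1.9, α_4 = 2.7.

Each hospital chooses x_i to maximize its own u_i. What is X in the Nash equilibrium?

Hospital i's FOC: ∂u_i/∂x_i = α_i − x_i = 0, so x_i* = α_i.
NE contributions = (2.5, 2.4, 1.9, 2.7); X = 9.5.

9.5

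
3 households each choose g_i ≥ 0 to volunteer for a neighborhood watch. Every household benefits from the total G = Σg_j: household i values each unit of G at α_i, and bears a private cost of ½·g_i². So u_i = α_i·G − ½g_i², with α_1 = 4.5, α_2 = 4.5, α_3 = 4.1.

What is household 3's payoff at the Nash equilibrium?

45.305

Household i's FOC: ∂u_i/∂g_i = α_i − g_i = 0, so g_i* = α_i.
NE contributions = (4.5, 4.5, 4.1); G = 13.1.
u_3 = α_3·G − ½·(g_3)² = 4.1·13.1 − ½·4.1² = 45.305.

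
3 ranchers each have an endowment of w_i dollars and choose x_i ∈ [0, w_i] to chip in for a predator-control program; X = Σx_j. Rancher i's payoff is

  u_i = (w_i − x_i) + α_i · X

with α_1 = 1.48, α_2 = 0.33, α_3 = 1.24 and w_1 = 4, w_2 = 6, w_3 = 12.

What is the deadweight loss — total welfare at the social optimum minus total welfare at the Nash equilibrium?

∂u_i/∂x_i = α_i − 1, so rancher i contributes w_i if α_i > 1, else 0.
α_i > 1 for i ∈ {1, 3}; NE contributions (4, 0, 12), X = 16.
W^NE = Σw_i − X^NE + (Σα_i)·X^NE = 22 + 2.05·16 = 54.8.
Planner: ∂(Σu_j)/∂x_i = Σα_j − 1 = 2.05 > 0, so everyone contributes w_i; X^SO = 22, W^SO = 22 + 2.05·22 = 67.1.
Deadweight loss = 12.3.

12.3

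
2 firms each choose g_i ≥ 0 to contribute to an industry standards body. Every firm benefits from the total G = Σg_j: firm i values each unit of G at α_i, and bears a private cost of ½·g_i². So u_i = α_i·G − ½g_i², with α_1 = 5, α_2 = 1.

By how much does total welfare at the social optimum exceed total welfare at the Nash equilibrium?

13

Firm i's FOC: ∂u_i/∂g_i = α_i − g_i = 0, so g_i* = α_i.
NE contributions = (5, 1); G = 6.
W^NE = (Σα)·G − ½Σα_i² = 6² − ½·26 = 23.
Planner sets g_i = Σα_j = 6 for every i, so G^SO = 2·6 = 12.
W^SO = (Σα)·G^SO − ½·2·(Σα)² = (2/2)·6² = 36.
Deadweight loss = W^SO − W^NE = 13.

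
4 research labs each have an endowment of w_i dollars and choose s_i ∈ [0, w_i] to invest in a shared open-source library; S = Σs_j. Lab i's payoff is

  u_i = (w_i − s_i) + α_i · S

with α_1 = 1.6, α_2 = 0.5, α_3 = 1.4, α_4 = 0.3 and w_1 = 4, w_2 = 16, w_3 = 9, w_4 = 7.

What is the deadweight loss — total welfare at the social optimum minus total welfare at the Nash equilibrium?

64.4

∂u_i/∂s_i = α_i − 1, so lab i contributes w_i if α_i > 1, else 0.
α_i > 1 for i ∈ {1, 3}; NE contributions (4, 0, 9, 0), S = 13.
W^NE = Σw_i − S^NE + (Σα_i)·S^NE = 36 + 2.8·13 = 72.4.
Planner: ∂(Σu_j)/∂s_i = Σα_j − 1 = 2.8 > 0, so everyone contributes w_i; S^SO = 36, W^SO = 36 + 2.8·36 = 136.8.
Deadweight loss = 64.4.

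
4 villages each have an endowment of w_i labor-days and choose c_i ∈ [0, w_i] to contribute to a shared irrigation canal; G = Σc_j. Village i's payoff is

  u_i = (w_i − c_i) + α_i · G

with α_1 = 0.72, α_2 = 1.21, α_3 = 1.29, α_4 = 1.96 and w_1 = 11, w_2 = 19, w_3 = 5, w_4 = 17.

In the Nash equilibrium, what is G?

∂u_i/∂c_i = α_i − 1, so village i contributes w_i if α_i > 1, else 0.
α_i > 1 for i ∈ {2, 3, 4}; NE contributions (0, 19, 5, 17), G = 41.

41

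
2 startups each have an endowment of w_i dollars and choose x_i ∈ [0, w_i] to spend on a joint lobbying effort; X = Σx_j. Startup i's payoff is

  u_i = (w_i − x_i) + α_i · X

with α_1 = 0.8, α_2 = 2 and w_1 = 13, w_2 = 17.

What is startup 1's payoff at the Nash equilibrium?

26.6

∂u_i/∂x_i = α_i − 1, so startup i contributes w_i if α_i > 1, else 0.
α_i > 1 for i ∈ {2}; NE contributions (0, 17), X = 17.
u_1 = (13 − 0) + 0.8·17 = 26.6.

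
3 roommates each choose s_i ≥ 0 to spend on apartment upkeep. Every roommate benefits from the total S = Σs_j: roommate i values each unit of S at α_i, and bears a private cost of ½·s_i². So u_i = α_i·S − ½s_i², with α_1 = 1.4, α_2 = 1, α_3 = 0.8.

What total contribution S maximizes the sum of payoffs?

9.6

Planner FOC: ∂(Σu_j)/∂s_i = (Σα_j) − s_i = 0, so s_i^SO = Σα_j = 3.2 for every i; S^SO = 9.6.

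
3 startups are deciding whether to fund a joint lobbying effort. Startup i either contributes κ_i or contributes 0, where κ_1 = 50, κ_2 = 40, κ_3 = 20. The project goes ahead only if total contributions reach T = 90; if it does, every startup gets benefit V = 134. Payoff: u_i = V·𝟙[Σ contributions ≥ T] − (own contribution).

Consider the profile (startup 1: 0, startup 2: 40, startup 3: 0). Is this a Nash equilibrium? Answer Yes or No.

No

Total = 40 < 90: not provided.
Startup 1 (pledges 0, payoff 0): pledging 50 → total 90, payoff 84. Profitable deviation.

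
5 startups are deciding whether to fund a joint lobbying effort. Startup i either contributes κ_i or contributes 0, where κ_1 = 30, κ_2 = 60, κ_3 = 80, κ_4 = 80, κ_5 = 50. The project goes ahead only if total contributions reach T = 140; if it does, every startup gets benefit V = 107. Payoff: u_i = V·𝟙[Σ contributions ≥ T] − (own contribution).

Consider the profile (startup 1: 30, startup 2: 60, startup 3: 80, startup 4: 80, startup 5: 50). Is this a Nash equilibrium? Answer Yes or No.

No

Total = 300 ≥ 140: provided.
Startup 1 (pledges 30, payoff 77): dropping to 0 → total 270, payoff 107. Profitable deviation.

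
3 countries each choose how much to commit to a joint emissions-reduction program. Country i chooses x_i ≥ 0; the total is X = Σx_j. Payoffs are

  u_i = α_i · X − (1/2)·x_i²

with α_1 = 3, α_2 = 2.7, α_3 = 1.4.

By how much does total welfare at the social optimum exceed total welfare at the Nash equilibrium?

Country i's FOC: ∂u_i/∂x_i = α_i − x_i = 0, so x_i* = α_i.
NE contributions = (3, 2.7, 1.4); X = 7.1.
W^NE = (Σα)·X − ½Σα_i² = 7.1² − ½·18.25 = 41.285.
Planner sets x_i = Σα_j = 7.1 for every i, so X^SO = 3·7.1 = 21.3.
W^SO = (Σα)·X^SO − ½·3·(Σα)² = (3/2)·7.1² = 75.615.
Deadweight loss = W^SO − W^NE = 34.33.

34.33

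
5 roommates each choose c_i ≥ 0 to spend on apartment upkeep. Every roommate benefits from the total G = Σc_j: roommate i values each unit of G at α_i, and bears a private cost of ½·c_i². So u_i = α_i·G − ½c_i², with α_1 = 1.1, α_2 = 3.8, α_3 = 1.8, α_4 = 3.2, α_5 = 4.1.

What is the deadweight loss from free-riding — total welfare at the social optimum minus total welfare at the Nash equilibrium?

Roommate i's FOC: ∂u_i/∂c_i = α_i − c_i = 0, so c_i* = α_i.
NE contributions = (1.1, 3.8, 1.8, 3.2, 4.1); G = 14.
W^NE = (Σα)·G − ½Σα_i² = 14² − ½·45.94 = 173.03.
Planner sets c_i = Σα_j = 14 for every i, so G^SO = 5·14 = 70.
W^SO = (Σα)·G^SO − ½·5·(Σα)² = (5/2)·14² = 490.
Deadweight loss = W^SO − W^NE = 316.97.

316.97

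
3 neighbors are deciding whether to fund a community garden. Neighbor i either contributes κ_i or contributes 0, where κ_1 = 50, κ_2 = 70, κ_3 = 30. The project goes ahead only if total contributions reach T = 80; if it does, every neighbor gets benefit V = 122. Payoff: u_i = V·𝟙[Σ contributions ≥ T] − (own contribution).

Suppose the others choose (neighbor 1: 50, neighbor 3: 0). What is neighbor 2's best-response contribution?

70

Others' total = 50. Contributing 70 brings total to 120 ≥ 80: gain V − κ_2 = 52.
Best response: 70.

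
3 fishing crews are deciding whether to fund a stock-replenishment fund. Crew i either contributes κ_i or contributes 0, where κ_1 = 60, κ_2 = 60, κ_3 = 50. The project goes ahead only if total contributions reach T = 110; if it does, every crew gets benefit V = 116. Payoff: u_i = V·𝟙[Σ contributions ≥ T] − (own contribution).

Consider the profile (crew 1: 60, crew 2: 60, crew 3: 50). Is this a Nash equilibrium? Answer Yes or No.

No

Total = 170 ≥ 110: provided.
Crew 1 (pledges 60, payoff 56): dropping to 0 → total 110, payoff 116. Profitable deviation.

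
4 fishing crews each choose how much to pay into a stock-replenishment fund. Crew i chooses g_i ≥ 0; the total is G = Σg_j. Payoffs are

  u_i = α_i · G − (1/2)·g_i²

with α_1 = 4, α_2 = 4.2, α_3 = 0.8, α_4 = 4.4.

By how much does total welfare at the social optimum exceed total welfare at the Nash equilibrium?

Crew i's FOC: ∂u_i/∂g_i = α_i − g_i = 0, so g_i* = α_i.
NE contributions = (4, 4.2, 0.8, 4.4); G = 13.4.
W^NE = (Σα)·G − ½Σα_i² = 13.4² − ½·53.64 = 152.74.
Planner sets g_i = Σα_j = 13.4 for every i, so G^SO = 4·13.4 = 53.6.
W^SO = (Σα)·G^SO − ½·4·(Σα)² = (4/2)·13.4² = 359.12.
Deadweight loss = W^SO − W^NE = 206.38.

206.38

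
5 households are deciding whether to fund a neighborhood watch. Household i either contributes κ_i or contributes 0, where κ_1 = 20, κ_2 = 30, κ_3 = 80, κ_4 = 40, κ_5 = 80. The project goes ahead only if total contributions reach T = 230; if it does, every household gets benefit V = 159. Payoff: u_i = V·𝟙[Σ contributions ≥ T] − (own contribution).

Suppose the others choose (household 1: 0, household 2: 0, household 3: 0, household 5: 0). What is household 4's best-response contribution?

0

Others' total = 0. Even contributing 40 gives 40 < 230: no benefit either way.
Best response: 0.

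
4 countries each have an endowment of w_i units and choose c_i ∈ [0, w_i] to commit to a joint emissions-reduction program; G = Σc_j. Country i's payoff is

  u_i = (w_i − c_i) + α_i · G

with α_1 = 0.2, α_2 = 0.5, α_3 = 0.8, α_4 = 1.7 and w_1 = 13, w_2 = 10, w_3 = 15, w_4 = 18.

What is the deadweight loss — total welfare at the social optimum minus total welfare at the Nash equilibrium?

83.6

∂u_i/∂c_i = α_i − 1, so country i contributes w_i if α_i > 1, else 0.
α_i > 1 for i ∈ {4}; NE contributions (0, 0, 0, 18), G = 18.
W^NE = Σw_i − G^NE + (Σα_i)·G^NE = 56 + 2.2·18 = 95.6.
Planner: ∂(Σu_j)/∂c_i = Σα_j − 1 = 2.2 > 0, so everyone contributes w_i; G^SO = 56, W^SO = 56 + 2.2·56 = 179.2.
Deadweight loss = 83.6.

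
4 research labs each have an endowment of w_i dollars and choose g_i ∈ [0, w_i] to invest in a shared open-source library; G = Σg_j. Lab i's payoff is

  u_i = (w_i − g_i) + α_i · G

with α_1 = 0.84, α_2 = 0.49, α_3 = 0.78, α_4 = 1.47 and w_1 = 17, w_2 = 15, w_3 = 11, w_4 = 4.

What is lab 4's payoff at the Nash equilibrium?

5.88

∂u_i/∂g_i = α_i − 1, so lab i contributes w_i if α_i > 1, else 0.
α_i > 1 for i ∈ {4}; NE contributions (0, 0, 0, 4), G = 4.
u_4 = (4 − 4) + 1.47·4 = 5.88.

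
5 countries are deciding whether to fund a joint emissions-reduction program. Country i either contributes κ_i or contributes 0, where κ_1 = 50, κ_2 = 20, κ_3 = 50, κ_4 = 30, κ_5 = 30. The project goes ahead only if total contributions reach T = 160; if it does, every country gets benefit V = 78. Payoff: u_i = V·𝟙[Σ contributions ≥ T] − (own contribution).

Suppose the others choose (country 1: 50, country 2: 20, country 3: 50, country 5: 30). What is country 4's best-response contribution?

30

Others' total = 150. Contributing 30 brings total to 180 ≥ 160: gain V − κ_4 = 48.
Best response: 30.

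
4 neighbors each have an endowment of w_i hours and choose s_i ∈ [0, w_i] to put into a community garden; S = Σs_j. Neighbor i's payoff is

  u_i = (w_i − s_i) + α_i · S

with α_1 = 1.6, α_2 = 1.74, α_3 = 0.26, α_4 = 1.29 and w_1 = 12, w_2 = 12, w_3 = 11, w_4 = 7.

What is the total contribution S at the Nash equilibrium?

∂u_i/∂s_i = α_i − 1, so neighbor i contributes w_i if α_i > 1, else 0.
α_i > 1 for i ∈ {1, 2, 4}; NE contributions (12, 12, 0, 7), S = 31.

31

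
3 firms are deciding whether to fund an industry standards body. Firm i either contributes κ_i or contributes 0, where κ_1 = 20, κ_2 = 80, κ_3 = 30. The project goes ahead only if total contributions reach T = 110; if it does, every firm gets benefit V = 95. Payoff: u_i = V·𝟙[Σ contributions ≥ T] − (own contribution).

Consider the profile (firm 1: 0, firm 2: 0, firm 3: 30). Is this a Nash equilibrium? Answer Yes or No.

Total = 30 < 110: not provided.
Firm 1 (pledges 0, payoff 0): pledging 20 → total 50, payoff -20. No gain.
Firm 2 (pledges 0, payoff 0): pledging 80 → total 110, payoff 15. Profitable deviation.

No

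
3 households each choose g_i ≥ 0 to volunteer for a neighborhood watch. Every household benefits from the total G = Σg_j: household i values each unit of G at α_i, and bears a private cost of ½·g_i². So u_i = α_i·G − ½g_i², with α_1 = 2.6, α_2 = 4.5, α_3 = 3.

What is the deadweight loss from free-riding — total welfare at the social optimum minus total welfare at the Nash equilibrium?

69.01

Household i's FOC: ∂u_i/∂g_i = α_i − g_i = 0, so g_i* = α_i.
NE contributions = (2.6, 4.5, 3); G = 10.1.
W^NE = (Σα)·G − ½Σα_i² = 10.1² − ½·36.01 = 84.005.
Planner sets g_i = Σα_j = 10.1 for every i, so G^SO = 3·10.1 = 30.3.
W^SO = (Σα)·G^SO − ½·3·(Σα)² = (3/2)·10.1² = 153.015.
Deadweight loss = W^SO − W^NE = 69.01.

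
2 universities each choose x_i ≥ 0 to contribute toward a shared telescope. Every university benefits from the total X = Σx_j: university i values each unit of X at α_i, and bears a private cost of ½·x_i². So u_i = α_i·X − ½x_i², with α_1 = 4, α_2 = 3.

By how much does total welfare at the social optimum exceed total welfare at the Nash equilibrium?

12.5

University i's FOC: ∂u_i/∂x_i = α_i − x_i = 0, so x_i* = α_i.
NE contributions = (4, 3); X = 7.
W^NE = (Σα)·X − ½Σα_i² = 7² − ½·25 = 36.5.
Planner sets x_i = Σα_j = 7 for every i, so X^SO = 2·7 = 14.
W^SO = (Σα)·X^SO − ½·2·(Σα)² = (2/2)·7² = 49.
Deadweight loss = W^SO − W^NE = 12.5.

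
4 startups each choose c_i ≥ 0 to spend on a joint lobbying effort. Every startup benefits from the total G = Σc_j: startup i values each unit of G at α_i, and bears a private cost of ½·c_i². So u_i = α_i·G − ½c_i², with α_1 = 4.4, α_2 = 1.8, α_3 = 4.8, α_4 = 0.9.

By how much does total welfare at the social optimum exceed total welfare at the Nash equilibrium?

164.835

Startup i's FOC: ∂u_i/∂c_i = α_i − c_i = 0, so c_i* = α_i.
NE contributions = (4.4, 1.8, 4.8, 0.9); G = 11.9.
W^NE = (Σα)·G − ½Σα_i² = 11.9² − ½·46.45 = 118.385.
Planner sets c_i = Σα_j = 11.9 for every i, so G^SO = 4·11.9 = 47.6.
W^SO = (Σα)·G^SO − ½·4·(Σα)² = (4/2)·11.9² = 283.22.
Deadweight loss = W^SO − W^NE = 164.835.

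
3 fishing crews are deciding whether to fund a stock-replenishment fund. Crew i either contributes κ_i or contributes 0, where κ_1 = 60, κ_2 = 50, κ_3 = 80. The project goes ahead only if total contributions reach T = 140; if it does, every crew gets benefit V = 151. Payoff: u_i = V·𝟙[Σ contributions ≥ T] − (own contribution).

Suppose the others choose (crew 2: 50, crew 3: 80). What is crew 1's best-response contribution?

Others' total = 130. Contributing 60 brings total to 190 ≥ 140: gain V − κ_1 = 91.
Best response: 60.

60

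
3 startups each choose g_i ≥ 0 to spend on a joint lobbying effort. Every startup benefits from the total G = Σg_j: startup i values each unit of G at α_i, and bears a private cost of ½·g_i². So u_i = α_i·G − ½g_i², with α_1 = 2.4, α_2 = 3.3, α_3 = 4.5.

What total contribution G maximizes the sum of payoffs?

30.6

Planner FOC: ∂(Σu_j)/∂g_i = (Σα_j) − g_i = 0, so g_i^SO = Σα_j = 10.2 for every i; G^SO = 30.6.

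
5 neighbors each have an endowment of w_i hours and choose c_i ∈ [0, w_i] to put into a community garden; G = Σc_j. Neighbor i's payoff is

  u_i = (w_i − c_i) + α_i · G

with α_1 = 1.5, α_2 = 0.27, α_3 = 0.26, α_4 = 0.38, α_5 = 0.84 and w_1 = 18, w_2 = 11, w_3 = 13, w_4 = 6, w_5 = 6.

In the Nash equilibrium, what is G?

18

∂u_i/∂c_i = α_i − 1, so neighbor i contributes w_i if α_i > 1, else 0.
α_i > 1 for i ∈ {1}; NE contributions (18, 0, 0, 0, 0), G = 18.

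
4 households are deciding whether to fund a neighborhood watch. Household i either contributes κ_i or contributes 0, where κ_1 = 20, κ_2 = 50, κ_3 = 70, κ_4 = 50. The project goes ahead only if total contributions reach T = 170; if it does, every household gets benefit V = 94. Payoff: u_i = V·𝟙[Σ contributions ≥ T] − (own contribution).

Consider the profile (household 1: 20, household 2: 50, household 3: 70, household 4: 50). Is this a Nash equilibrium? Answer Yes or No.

No

Total = 190 ≥ 170: provided.
Household 1 (pledges 20, payoff 74): dropping to 0 → total 170, payoff 94. Profitable deviation.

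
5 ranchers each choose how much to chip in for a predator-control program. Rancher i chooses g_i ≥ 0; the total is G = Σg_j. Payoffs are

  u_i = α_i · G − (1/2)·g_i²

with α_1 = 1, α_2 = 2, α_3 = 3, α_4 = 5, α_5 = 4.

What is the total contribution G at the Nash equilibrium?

15

Rancher i's FOC: ∂u_i/∂g_i = α_i − g_i = 0, so g_i* = α_i.
NE contributions = (1, 2, 3, 5, 4); G = 15.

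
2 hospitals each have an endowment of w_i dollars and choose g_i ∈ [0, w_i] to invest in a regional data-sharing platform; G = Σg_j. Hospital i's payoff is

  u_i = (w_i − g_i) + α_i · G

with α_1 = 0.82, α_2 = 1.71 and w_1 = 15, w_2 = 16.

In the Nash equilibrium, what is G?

16

∂u_i/∂g_i = α_i − 1, so hospital i contributes w_i if α_i > 1, else 0.
α_i > 1 for i ∈ {2}; NE contributions (0, 16), G = 16.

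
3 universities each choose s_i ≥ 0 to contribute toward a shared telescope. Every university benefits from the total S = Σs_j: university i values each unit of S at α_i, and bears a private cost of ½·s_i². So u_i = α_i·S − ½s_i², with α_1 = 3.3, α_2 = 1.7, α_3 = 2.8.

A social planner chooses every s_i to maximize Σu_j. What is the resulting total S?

23.4

Planner FOC: ∂(Σu_j)/∂s_i = (Σα_j) − s_i = 0, so s_i^SO = Σα_j = 7.8 for every i; S^SO = 23.4.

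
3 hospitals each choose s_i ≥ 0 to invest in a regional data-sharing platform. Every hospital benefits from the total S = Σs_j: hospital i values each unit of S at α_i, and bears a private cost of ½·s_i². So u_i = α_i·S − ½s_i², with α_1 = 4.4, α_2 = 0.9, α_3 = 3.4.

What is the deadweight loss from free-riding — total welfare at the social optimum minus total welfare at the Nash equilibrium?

53.71

Hospital i's FOC: ∂u_i/∂s_i = α_i − s_i = 0, so s_i* = α_i.
NE contributions = (4.4, 0.9, 3.4); S = 8.7.
W^NE = (Σα)·S − ½Σα_i² = 8.7² − ½·31.73 = 59.825.
Planner sets s_i = Σα_j = 8.7 for every i, so S^SO = 3·8.7 = 26.1.
W^SO = (Σα)·S^SO − ½·3·(Σα)² = (3/2)·8.7² = 113.535.
Deadweight loss = W^SO − W^NE = 53.71.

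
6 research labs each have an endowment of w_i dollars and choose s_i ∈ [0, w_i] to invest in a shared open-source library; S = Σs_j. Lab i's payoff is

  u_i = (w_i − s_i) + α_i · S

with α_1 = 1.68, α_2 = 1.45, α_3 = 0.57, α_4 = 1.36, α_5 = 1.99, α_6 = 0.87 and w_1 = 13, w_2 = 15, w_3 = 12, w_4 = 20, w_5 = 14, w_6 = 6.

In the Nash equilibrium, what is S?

62

∂u_i/∂s_i = α_i − 1, so lab i contributes w_i if α_i > 1, else 0.
α_i > 1 for i ∈ {1, 2, 4, 5}; NE contributions (13, 15, 0, 20, 14, 0), S = 62.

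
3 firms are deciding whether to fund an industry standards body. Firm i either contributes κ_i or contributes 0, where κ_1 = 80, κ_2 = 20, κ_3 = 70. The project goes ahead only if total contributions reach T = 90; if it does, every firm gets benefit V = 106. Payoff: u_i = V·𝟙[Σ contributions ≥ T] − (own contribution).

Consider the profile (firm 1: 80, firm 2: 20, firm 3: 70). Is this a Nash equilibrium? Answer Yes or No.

Total = 170 ≥ 90: provided.
Firm 1 (pledges 80, payoff 26): dropping to 0 → total 90, payoff 106. Profitable deviation.

No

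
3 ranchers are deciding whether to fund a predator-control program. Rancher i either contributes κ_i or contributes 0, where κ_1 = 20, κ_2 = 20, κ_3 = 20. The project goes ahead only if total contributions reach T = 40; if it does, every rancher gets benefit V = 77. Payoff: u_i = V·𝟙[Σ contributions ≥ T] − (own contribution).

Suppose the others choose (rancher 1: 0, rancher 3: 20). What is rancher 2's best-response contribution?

20

Others' total = 20. Contributing 20 brings total to 40 ≥ 40: gain V − κ_2 = 57.
Best response: 20.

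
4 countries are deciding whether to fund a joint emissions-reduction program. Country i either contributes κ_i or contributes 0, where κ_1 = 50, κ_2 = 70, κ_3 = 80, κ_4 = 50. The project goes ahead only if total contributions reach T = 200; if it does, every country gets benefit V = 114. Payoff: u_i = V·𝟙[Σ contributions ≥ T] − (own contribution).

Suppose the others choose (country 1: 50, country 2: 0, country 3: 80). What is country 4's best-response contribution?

Others' total = 130. Even contributing 50 gives 180 < 200: no benefit either way.
Best response: 0.

0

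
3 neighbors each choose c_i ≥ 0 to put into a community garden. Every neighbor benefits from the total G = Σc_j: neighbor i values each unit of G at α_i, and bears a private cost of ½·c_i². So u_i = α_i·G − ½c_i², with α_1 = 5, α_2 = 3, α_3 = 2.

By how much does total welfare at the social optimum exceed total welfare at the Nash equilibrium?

Neighbor i's FOC: ∂u_i/∂c_i = α_i − c_i = 0, so c_i* = α_i.
NE contributions = (5, 3, 2); G = 10.
W^NE = (Σα)·G − ½Σα_i² = 10² − ½·38 = 81.
Planner sets c_i = Σα_j = 10 for every i, so G^SO = 3·10 = 30.
W^SO = (Σα)·G^SO − ½·3·(Σα)² = (3/2)·10² = 150.
Deadweight loss = W^SO − W^NE = 69.

69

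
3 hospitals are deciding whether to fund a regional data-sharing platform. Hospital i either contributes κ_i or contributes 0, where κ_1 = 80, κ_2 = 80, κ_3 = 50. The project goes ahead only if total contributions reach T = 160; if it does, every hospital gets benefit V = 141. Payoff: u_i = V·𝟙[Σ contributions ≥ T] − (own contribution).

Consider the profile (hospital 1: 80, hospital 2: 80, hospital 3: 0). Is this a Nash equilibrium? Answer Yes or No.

Total = 160 ≥ 160: provided.
Hospital 1 (pledges 80, payoff 61): dropping to 0 → total 80, payoff 0. No gain.
Hospital 2 (pledges 80, payoff 61): dropping to 0 → total 80, payoff 0. No gain.
Hospital 3 (pledges 0, payoff 141): pledging 50 → total 210, payoff 91. No gain.

Yes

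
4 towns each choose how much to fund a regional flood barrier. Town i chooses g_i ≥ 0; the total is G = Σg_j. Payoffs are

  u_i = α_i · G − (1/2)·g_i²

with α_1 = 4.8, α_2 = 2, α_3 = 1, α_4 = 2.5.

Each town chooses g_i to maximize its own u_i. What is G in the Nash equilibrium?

10.3

Town i's FOC: ∂u_i/∂g_i = α_i − g_i = 0, so g_i* = α_i.
NE contributions = (4.8, 2, 1, 2.5); G = 10.3.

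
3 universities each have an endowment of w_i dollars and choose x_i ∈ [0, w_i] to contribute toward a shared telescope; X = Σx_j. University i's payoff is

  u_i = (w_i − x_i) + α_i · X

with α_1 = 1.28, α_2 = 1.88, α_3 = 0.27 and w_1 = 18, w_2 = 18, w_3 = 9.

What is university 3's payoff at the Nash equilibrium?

18.72

∂u_i/∂x_i = α_i − 1, so university i contributes w_i if α_i > 1, else 0.
α_i > 1 for i ∈ {1, 2}; NE contributions (18, 18, 0), X = 36.
u_3 = (9 − 0) + 0.27·36 = 18.72.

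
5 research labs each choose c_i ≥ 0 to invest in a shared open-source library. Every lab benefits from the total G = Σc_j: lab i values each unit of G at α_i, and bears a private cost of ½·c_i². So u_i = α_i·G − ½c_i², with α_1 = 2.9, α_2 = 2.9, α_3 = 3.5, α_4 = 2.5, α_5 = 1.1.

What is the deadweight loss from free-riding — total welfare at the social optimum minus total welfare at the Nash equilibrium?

Lab i's FOC: ∂u_i/∂c_i = α_i − c_i = 0, so c_i* = α_i.
NE contributions = (2.9, 2.9, 3.5, 2.5, 1.1); G = 12.9.
W^NE = (Σα)·G − ½Σα_i² = 12.9² − ½·36.53 = 148.145.
Planner sets c_i = Σα_j = 12.9 for every i, so G^SO = 5·12.9 = 64.5.
W^SO = (Σα)·G^SO − ½·5·(Σα)² = (5/2)·12.9² = 416.025.
Deadweight loss = W^SO − W^NE = 267.88.

267.88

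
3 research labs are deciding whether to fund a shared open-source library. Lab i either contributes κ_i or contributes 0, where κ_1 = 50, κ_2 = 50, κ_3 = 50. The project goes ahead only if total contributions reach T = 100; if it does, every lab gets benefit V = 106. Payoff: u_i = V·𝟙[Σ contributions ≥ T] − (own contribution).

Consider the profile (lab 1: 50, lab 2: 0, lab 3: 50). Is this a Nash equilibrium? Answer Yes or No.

Total = 100 ≥ 100: provided.
Lab 1 (pledges 50, payoff 56): dropping to 0 → total 50, payoff 0. No gain.
Lab 2 (pledges 0, payoff 106): pledging 50 → total 150, payoff 56. No gain.
Lab 3 (pledges 50, payoff 56): dropping to 0 → total 50, payoff 0. No gain.

Yes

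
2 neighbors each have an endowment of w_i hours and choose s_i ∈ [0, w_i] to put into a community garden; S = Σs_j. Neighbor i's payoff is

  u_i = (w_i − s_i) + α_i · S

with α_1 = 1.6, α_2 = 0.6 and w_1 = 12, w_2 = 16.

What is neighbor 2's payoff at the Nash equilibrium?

∂u_i/∂s_i = α_i − 1, so neighbor i contributes w_i if α_i > 1, else 0.
α_i > 1 for i ∈ {1}; NE contributions (12, 0), S = 12.
u_2 = (16 − 0) + 0.6·12 = 23.2.

23.2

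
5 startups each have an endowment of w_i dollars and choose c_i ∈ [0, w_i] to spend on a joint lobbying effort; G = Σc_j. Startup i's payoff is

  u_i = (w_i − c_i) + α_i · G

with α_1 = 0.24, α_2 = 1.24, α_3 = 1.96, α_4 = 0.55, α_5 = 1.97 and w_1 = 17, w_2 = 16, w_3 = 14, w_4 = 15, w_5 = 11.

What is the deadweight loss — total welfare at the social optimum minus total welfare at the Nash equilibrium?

∂u_i/∂c_i = α_i − 1, so startup i contributes w_i if α_i > 1, else 0.
α_i > 1 for i ∈ {2, 3, 5}; NE contributions (0, 16, 14, 0, 11), G = 41.
W^NE = Σw_i − G^NE + (Σα_i)·G^NE = 73 + 4.96·41 = 276.36.
Planner: ∂(Σu_j)/∂c_i = Σα_j − 1 = 4.96 > 0, so everyone contributes w_i; G^SO = 73, W^SO = 73 + 4.96·73 = 435.08.
Deadweight loss = 158.72.

158.72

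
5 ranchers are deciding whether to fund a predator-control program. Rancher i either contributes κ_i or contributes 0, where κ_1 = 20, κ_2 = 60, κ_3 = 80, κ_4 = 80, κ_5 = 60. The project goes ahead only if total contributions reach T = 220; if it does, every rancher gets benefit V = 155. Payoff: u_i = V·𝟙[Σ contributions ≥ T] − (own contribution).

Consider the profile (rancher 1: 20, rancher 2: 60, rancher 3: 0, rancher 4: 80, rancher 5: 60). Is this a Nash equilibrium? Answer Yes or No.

Yes

Total = 220 ≥ 220: provided.
Rancher 1 (pledges 20, payoff 135): dropping to 0 → total 200, payoff 0. No gain.
Rancher 2 (pledges 60, payoff 95): dropping to 0 → total 160, payoff 0. No gain.
Rancher 3 (pledges 0, payoff 155): pledging 80 → total 300, payoff 75. No gain.
Rancher 4 (pledges 80, payoff 75): dropping to 0 → total 140, payoff 0. No gain.
Rancher 5 (pledges 60, payoff 95): dropping to 0 → total 160, payoff 0. No gain.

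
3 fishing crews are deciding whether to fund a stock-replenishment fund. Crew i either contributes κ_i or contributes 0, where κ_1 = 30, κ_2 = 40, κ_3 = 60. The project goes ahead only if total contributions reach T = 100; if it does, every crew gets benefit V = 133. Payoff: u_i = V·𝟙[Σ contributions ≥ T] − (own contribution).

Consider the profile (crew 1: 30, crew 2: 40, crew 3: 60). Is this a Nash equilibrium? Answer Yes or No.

No

Total = 130 ≥ 100: provided.
Crew 1 (pledges 30, payoff 103): dropping to 0 → total 100, payoff 133. Profitable deviation.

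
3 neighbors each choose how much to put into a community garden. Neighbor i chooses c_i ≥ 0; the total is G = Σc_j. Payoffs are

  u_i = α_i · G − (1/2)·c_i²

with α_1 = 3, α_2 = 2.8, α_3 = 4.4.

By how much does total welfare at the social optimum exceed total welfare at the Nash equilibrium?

Neighbor i's FOC: ∂u_i/∂c_i = α_i − c_i = 0, so c_i* = α_i.
NE contributions = (3, 2.8, 4.4); G = 10.2.
W^NE = (Σα)·G − ½Σα_i² = 10.2² − ½·36.2 = 85.94.
Planner sets c_i = Σα_j = 10.2 for every i, so G^SO = 3·10.2 = 30.6.
W^SO = (Σα)·G^SO − ½·3·(Σα)² = (3/2)·10.2² = 156.06.
Deadweight loss = W^SO − W^NE = 70.12.

70.12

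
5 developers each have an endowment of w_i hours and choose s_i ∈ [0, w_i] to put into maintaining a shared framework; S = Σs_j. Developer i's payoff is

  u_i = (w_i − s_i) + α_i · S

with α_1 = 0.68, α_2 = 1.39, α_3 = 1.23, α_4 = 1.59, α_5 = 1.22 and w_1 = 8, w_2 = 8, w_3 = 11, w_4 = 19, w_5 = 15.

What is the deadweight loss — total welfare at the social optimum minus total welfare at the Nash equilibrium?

40.88

∂u_i/∂s_i = α_i − 1, so developer i contributes w_i if α_i > 1, else 0.
α_i > 1 for i ∈ {2, 3, 4, 5}; NE contributions (0, 8, 11, 19, 15), S = 53.
W^NE = Σw_i − S^NE + (Σα_i)·S^NE = 61 + 5.11·53 = 331.83.
Planner: ∂(Σu_j)/∂s_i = Σα_j − 1 = 5.11 > 0, so everyone contributes w_i; S^SO = 61, W^SO = 61 + 5.11·61 = 372.71.
Deadweight loss = 40.88.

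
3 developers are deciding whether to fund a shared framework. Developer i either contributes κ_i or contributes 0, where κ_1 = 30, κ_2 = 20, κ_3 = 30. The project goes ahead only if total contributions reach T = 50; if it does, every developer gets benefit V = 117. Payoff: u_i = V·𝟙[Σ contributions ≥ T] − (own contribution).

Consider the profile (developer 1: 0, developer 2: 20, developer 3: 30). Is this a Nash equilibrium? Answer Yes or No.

Total = 50 ≥ 50: provided.
Developer 1 (pledges 0, payoff 117): pledging 30 → total 80, payoff 87. No gain.
Developer 2 (pledges 20, payoff 97): dropping to 0 → total 30, payoff 0. No gain.
Developer 3 (pledges 30, payoff 87): dropping to 0 → total 20, payoff 0. No gain.

Yes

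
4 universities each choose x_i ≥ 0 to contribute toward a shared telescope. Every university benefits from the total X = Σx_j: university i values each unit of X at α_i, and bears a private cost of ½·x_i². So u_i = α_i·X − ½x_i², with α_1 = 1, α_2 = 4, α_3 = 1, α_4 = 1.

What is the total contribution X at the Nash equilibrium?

University i's FOC: ∂u_i/∂x_i = α_i − x_i = 0, so x_i* = α_i.
NE contributions = (1, 4, 1, 1); X = 7.

7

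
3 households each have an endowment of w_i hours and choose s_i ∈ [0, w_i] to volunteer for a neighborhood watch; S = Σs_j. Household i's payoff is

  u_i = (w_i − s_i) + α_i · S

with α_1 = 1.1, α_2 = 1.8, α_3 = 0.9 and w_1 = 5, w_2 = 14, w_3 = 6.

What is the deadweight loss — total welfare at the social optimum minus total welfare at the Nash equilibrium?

16.8

∂u_i/∂s_i = α_i − 1, so household i contributes w_i if α_i > 1, else 0.
α_i > 1 for i ∈ {1, 2}; NE contributions (5, 14, 0), S = 19.
W^NE = Σw_i − S^NE + (Σα_i)·S^NE = 25 + 2.8·19 = 78.2.
Planner: ∂(Σu_j)/∂s_i = Σα_j − 1 = 2.8 > 0, so everyone contributes w_i; S^SO = 25, W^SO = 25 + 2.8·25 = 95.
Deadweight loss = 16.8.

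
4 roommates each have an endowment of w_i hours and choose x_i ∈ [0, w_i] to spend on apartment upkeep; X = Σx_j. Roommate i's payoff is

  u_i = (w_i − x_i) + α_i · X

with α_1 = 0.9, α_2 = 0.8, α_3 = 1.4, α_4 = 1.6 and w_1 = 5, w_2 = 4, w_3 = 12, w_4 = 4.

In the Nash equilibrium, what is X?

∂u_i/∂x_i = α_i − 1, so roommate i contributes w_i if α_i > 1, else 0.
α_i > 1 for i ∈ {3, 4}; NE contributions (0, 0, 12, 4), X = 16.

16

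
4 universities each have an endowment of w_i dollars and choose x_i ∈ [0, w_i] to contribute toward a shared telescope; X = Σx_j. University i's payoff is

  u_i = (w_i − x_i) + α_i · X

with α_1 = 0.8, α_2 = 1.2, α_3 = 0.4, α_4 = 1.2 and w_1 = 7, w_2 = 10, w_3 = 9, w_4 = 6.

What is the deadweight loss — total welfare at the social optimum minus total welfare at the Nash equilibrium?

41.6

∂u_i/∂x_i = α_i − 1, so university i contributes w_i if α_i > 1, else 0.
α_i > 1 for i ∈ {2, 4}; NE contributions (0, 10, 0, 6), X = 16.
W^NE = Σw_i − X^NE + (Σα_i)·X^NE = 32 + 2.6·16 = 73.6.
Planner: ∂(Σu_j)/∂x_i = Σα_j − 1 = 2.6 > 0, so everyone contributes w_i; X^SO = 32, W^SO = 32 + 2.6·32 = 115.2.
Deadweight loss = 41.6.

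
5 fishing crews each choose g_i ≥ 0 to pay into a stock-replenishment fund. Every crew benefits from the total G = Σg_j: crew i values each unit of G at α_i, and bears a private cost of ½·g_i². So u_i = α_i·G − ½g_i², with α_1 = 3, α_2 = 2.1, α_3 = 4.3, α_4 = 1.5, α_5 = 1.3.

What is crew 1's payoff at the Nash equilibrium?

Crew i's FOC: ∂u_i/∂g_i = α_i − g_i = 0, so g_i* = α_i.
NE contributions = (3, 2.1, 4.3, 1.5, 1.3); G = 12.2.
u_1 = α_1·G − ½·(g_1)² = 3·12.2 − ½·3² = 32.1.

32.1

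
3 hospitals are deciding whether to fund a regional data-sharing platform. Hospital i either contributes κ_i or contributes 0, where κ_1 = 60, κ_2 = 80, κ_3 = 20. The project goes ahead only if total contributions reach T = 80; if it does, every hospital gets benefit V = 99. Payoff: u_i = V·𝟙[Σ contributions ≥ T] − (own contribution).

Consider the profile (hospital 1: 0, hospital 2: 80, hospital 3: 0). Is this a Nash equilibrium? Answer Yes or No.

Yes

Total = 80 ≥ 80: provided.
Hospital 1 (pledges 0, payoff 99): pledging 60 → total 140, payoff 39. No gain.
Hospital 2 (pledges 80, payoff 19): dropping to 0 → total 0, payoff 0. No gain.
Hospital 3 (pledges 0, payoff 99): pledging 20 → total 100, payoff 79. No gain.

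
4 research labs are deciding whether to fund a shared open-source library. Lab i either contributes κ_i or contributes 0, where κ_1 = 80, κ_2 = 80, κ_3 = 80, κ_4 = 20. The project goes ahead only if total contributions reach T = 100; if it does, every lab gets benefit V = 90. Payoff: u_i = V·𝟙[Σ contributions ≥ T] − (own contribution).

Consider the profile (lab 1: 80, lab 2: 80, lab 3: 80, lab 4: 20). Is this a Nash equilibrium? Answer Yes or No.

No

Total = 260 ≥ 100: provided.
Lab 1 (pledges 80, payoff 10): dropping to 0 → total 180, payoff 90. Profitable deviation.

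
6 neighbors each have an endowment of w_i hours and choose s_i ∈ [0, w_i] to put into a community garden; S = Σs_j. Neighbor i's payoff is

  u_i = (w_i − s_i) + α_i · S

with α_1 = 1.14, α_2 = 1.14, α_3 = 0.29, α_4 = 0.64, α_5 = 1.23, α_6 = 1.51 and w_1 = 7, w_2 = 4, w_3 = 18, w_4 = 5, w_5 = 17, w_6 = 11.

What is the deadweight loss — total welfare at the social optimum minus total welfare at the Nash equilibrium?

113.85

∂u_i/∂s_i = α_i − 1, so neighbor i contributes w_i if α_i > 1, else 0.
α_i > 1 for i ∈ {1, 2, 5, 6}; NE contributions (7, 4, 0, 0, 17, 11), S = 39.
W^NE = Σw_i − S^NE + (Σα_i)·S^NE = 62 + 4.95·39 = 255.05.
Planner: ∂(Σu_j)/∂s_i = Σα_j − 1 = 4.95 > 0, so everyone contributes w_i; S^SO = 62, W^SO = 62 + 4.95·62 = 368.9.
Deadweight loss = 113.85.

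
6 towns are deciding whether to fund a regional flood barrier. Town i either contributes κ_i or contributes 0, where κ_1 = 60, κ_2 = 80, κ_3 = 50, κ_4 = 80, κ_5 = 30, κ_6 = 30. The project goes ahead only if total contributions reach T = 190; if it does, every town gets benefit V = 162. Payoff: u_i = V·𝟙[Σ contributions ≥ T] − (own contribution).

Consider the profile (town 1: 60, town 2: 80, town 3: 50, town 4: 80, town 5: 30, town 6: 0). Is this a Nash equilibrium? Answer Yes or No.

Total = 300 ≥ 190: provided.
Town 1 (pledges 60, payoff 102): dropping to 0 → total 240, payoff 162. Profitable deviation.

No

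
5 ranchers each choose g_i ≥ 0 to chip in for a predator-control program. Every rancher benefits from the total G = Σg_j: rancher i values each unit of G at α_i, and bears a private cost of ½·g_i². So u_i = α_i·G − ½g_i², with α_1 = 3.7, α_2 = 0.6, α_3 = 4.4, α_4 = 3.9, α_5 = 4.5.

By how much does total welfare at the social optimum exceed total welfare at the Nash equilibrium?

Rancher i's FOC: ∂u_i/∂g_i = α_i − g_i = 0, so g_i* = α_i.
NE contributions = (3.7, 0.6, 4.4, 3.9, 4.5); G = 17.1.
W^NE = (Σα)·G − ½Σα_i² = 17.1² − ½·68.87 = 257.975.
Planner sets g_i = Σα_j = 17.1 for every i, so G^SO = 5·17.1 = 85.5.
W^SO = (Σα)·G^SO − ½·5·(Σα)² = (5/2)·17.1² = 731.025.
Deadweight loss = W^SO − W^NE = 473.05.

473.05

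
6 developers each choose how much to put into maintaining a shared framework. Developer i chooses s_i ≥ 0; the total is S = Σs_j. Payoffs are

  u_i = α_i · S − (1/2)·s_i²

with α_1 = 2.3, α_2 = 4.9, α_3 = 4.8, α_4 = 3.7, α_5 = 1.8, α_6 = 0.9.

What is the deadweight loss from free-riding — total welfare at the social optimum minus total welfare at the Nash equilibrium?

Developer i's FOC: ∂u_i/∂s_i = α_i − s_i = 0, so s_i* = α_i.
NE contributions = (2.3, 4.9, 4.8, 3.7, 1.8, 0.9); S = 18.4.
W^NE = (Σα)·S − ½Σα_i² = 18.4² − ½·70.08 = 303.52.
Planner sets s_i = Σα_j = 18.4 for every i, so S^SO = 6·18.4 = 110.4.
W^SO = (Σα)·S^SO − ½·6·(Σα)² = (6/2)·18.4² = 1015.68.
Deadweight loss = W^SO − W^NE = 712.16.

712.16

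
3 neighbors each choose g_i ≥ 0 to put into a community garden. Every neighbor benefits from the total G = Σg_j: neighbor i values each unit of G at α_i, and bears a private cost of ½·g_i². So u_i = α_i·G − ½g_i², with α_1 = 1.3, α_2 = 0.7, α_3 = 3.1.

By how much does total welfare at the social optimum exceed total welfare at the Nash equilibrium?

18.9

Neighbor i's FOC: ∂u_i/∂g_i = α_i − g_i = 0, so g_i* = α_i.
NE contributions = (1.3, 0.7, 3.1); G = 5.1.
W^NE = (Σα)·G − ½Σα_i² = 5.1² − ½·11.79 = 20.115.
Planner sets g_i = Σα_j = 5.1 for every i, so G^SO = 3·5.1 = 15.3.
W^SO = (Σα)·G^SO − ½·3·(Σα)² = (3/2)·5.1² = 39.015.
Deadweight loss = W^SO − W^NE = 18.9.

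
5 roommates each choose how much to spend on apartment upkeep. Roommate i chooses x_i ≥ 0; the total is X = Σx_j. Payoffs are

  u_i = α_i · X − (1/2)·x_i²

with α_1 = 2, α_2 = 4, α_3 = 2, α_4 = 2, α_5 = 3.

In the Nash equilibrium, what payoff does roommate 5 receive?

34.5

Roommate i's FOC: ∂u_i/∂x_i = α_i − x_i = 0, so x_i* = α_i.
NE contributions = (2, 4, 2, 2, 3); X = 13.
u_5 = α_5·X − ½·(x_5)² = 3·13 − ½·3² = 34.5.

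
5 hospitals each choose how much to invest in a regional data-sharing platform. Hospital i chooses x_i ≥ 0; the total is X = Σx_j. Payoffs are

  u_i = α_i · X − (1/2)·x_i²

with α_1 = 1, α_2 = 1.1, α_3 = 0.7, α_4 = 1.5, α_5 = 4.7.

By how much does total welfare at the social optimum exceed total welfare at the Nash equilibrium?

135.02

Hospital i's FOC: ∂u_i/∂x_i = α_i − x_i = 0, so x_i* = α_i.
NE contributions = (1, 1.1, 0.7, 1.5, 4.7); X = 9.
W^NE = (Σα)·X − ½Σα_i² = 9² − ½·27.04 = 67.48.
Planner sets x_i = Σα_j = 9 for every i, so X^SO = 5·9 = 45.
W^SO = (Σα)·X^SO − ½·5·(Σα)² = (5/2)·9² = 202.5.
Deadweight loss = W^SO − W^NE = 135.02.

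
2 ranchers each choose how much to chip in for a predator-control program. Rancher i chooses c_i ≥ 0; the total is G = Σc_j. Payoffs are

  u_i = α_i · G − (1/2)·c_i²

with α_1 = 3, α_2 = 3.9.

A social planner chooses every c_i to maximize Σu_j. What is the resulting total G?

Planner FOC: ∂(Σu_j)/∂c_i = (Σα_j) − c_i = 0, so c_i^SO = Σα_j = 6.9 for every i; G^SO = 13.8.

13.8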